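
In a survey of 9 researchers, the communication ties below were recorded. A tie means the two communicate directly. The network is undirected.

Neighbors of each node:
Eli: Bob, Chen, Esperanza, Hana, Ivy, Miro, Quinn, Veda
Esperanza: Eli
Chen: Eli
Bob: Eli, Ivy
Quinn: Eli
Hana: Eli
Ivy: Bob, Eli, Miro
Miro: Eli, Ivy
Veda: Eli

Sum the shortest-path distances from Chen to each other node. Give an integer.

Distances from Chen: Bob:2, Eli:1, Esperanza:2, Hana:2, Ivy:2, Miro:2, Quinn:2, Veda:2.
Sum = 2 + 1 + 2 + 2 + 2 + 2 + 2 + 2 = 15.

15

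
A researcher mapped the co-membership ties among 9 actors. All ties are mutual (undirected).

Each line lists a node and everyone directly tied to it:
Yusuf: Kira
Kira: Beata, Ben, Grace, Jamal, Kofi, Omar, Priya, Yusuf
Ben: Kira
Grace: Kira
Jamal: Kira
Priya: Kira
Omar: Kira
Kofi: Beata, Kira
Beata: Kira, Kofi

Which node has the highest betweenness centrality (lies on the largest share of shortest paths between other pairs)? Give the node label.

Kira

Unnormalized betweenness of each node: Beata:0, Ben:0, Grace:0, Jamal:0, Kira:27, Kofi:0, Omar:0, Priya:0, Yusuf:0.
Kira has the largest value, 27, making it the main broker — the node through which the most shortest paths run.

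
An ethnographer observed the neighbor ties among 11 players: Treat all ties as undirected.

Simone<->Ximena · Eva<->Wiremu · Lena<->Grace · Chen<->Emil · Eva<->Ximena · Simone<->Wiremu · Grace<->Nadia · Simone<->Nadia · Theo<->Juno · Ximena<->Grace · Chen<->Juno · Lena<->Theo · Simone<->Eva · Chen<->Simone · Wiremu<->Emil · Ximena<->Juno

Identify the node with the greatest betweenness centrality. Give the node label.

Simone

Unnormalized betweenness of each node: Chen:22/3, Emil:1, Eva:25/12, Grace:41/6, Juno:37/4, Lena:2, Nadia:7/3, Simone:71/6, Theo:3, Wiremu:3, Ximena:34/3.
Simone has the largest value, 71/6, making it the main broker — the node through which the most shortest paths run.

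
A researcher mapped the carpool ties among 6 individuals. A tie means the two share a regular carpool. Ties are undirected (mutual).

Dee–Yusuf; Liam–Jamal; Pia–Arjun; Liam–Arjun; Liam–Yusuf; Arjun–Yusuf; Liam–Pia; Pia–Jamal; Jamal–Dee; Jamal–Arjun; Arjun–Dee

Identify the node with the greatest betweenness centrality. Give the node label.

Unnormalized betweenness of each node: Arjun:5/3, Dee:1/3, Jamal:5/6, Liam:5/6, Pia:0, Yusuf:1/3.
Arjun has the largest value, 5/3, making it the main broker — the node through which the most shortest paths run.

Arjun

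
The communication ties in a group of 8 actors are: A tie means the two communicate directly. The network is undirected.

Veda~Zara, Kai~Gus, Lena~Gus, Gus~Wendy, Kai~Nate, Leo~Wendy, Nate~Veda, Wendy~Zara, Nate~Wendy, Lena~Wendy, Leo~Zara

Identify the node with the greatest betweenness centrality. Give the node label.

Wendy

Unnormalized betweenness of each node: Gus:7/3, Kai:5/6, Lena:0, Leo:0, Nate:13/3, Veda:5/6, Wendy:31/3, Zara:7/3.
Wendy has the largest value, 31/3, making it the main broker — the node through which the most shortest paths run.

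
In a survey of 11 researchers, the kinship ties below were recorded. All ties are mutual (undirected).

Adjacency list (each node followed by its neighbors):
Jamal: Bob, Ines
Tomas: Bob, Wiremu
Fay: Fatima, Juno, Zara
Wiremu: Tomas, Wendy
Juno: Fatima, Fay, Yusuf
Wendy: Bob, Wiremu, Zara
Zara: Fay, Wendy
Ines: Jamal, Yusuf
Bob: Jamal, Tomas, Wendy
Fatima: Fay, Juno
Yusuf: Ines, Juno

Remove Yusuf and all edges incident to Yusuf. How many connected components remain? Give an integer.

Yusuf's neighbors (Ines and Juno) remain reachable from one another through other ties, so the rest of the network stays in one piece.

1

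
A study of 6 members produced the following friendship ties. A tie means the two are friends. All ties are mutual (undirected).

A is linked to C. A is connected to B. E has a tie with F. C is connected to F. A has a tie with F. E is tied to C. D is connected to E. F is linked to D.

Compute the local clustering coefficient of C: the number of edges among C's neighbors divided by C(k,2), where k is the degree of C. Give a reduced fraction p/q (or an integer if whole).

2/3

C's neighbors: A, E, and F (k = 3).
Possible neighbor pairs: C(3,2) = 3. Edges among them: A–F, E–F → e = 2.
Clustering(C) = 2/3.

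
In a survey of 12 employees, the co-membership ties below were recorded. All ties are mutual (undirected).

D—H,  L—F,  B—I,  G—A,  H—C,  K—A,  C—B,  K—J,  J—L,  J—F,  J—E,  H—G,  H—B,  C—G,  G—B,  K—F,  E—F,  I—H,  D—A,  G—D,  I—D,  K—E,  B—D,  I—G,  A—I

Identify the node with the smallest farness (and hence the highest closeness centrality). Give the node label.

Farness (sum of distances to all others) for each node — A:19, B:27, C:29, D:22, E:28, F:27, G:21, H:27, I:22, J:27, K:21, L:36.
The smallest farness is 19, for A, so A has the highest closeness.

A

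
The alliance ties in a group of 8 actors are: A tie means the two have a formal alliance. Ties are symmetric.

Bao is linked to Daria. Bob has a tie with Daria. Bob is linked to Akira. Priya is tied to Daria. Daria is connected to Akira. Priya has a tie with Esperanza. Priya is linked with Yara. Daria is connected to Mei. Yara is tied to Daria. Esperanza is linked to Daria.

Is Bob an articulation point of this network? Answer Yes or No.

Even without Bob, every remaining node can still reach every other (the residual graph is connected), so Bob is not a cut vertex.

No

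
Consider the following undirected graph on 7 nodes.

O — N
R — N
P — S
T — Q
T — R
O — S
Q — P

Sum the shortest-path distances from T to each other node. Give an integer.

Distances from T: N:2, O:3, P:2, Q:1, R:1, S:3.
Sum = 2 + 3 + 2 + 1 + 1 + 3 = 12.

12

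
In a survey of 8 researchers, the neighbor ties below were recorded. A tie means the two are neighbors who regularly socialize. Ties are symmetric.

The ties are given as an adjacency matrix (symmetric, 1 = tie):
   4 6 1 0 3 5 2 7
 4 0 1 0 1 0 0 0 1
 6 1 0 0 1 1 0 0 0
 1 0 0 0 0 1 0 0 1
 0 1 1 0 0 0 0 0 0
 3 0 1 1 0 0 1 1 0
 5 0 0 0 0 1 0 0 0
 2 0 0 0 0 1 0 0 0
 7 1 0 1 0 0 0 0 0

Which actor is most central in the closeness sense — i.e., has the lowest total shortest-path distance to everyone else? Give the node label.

3

Farness (sum of distances to all others) for each node — 0:15, 1:13, 2:16, 3:10, 4:13, 5:16, 6:11, 7:14.
The smallest farness is 10, for 3, so 3 has the highest closeness.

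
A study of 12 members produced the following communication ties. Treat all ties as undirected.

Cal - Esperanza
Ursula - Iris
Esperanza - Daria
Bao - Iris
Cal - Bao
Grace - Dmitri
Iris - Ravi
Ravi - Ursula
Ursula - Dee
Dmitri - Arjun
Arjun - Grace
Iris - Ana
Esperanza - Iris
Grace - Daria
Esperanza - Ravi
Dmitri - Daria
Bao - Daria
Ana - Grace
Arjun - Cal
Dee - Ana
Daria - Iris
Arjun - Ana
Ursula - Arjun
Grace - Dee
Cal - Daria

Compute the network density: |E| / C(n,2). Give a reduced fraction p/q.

25/66

There are 25 edges and 12 nodes, so the maximum possible is C(12,2) = 66.
Density = 25/66.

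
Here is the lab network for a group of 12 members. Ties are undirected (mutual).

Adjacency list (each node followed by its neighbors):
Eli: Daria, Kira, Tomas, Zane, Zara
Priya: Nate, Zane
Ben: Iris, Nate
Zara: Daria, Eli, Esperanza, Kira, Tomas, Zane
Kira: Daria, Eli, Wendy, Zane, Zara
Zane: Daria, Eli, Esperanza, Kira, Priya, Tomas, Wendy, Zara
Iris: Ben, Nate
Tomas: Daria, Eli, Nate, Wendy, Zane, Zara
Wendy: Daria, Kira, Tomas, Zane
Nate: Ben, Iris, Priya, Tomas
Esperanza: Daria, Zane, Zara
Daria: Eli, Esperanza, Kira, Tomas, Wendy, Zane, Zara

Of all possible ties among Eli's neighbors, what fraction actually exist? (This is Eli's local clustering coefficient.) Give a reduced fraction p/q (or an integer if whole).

9/10

Eli's neighbors: Daria, Kira, Tomas, Zane, and Zara (k = 5).
Possible neighbor pairs: C(5,2) = 10. Edges among them: Daria–Kira, Daria–Tomas, Daria–Zane, Daria–Zara, Kira–Zane, Kira–Zara, Tomas–Zane, Tomas–Zara, Zane–Zara → e = 9.
Clustering(Eli) = 9/10.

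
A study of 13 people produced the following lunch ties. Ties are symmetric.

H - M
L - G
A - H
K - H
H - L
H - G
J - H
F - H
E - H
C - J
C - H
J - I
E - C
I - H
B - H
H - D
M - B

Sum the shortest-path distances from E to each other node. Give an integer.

Distances from E: A:2, B:2, C:1, D:2, F:2, G:2, H:1, I:2, J:2, K:2, L:2, M:2.
Sum = 2 + 2 + 1 + 2 + 2 + 2 + 1 + 2 + 2 + 2 + 2 + 2 = 22.

22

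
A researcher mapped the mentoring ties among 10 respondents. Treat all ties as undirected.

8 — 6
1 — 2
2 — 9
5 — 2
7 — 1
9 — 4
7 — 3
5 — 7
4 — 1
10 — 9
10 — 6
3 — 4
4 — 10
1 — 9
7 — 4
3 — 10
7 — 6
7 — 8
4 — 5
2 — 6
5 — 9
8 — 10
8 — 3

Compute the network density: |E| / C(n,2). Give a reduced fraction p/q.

23/45

There are 23 edges and 10 nodes, so the maximum possible is C(10,2) = 45.
Density = 23/45.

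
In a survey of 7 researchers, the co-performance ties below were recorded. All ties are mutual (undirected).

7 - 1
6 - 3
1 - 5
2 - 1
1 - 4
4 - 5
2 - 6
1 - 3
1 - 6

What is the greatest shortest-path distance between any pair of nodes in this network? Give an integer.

Eccentricity of each node (its greatest distance to any other): 1:1, 2:2, 3:2, 4:2, 5:2, 6:2, 7:2.
The maximum eccentricity is 2, realized for instance by the pair 3–5 via 3 – 1 – 5. So the diameter is 2.

2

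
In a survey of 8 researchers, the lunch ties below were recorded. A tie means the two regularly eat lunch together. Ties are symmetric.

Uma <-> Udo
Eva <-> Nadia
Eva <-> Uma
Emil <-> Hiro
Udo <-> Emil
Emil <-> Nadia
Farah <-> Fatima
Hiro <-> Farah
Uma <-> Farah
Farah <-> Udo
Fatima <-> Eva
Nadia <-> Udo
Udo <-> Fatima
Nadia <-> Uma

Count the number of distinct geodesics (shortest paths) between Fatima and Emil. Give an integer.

1

The shortest distance is 2, and the only length-2 path is Fatima–Udo–Emil. So there is exactly 1 shortest path.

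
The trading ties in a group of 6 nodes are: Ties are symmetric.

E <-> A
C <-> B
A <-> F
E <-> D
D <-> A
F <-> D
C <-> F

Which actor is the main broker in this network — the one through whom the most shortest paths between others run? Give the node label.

F

Unnormalized betweenness of each node: A:3/2, B:0, C:4, D:3/2, E:0, F:6.
F has the largest value, 6, making it the main broker — the node through which the most shortest paths run.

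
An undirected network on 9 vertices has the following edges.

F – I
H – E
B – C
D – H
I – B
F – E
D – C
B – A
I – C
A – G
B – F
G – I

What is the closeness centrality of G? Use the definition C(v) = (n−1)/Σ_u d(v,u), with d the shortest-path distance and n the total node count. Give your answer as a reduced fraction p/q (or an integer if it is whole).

4/9

Distances from G: A:1, B:2, C:2, D:3, E:3, F:2, H:4, I:1. Sum = 18.
n = 9, so closeness = 8/18 = 4/9.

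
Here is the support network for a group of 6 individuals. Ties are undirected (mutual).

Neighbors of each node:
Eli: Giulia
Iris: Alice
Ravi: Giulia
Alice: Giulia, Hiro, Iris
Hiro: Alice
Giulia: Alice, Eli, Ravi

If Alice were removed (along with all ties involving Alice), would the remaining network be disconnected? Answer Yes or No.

Removing Alice leaves {Eli, Giulia, and Ravi} with no path to {Iris}, so the network splits into 3 components. Alice is a cut vertex.

Yes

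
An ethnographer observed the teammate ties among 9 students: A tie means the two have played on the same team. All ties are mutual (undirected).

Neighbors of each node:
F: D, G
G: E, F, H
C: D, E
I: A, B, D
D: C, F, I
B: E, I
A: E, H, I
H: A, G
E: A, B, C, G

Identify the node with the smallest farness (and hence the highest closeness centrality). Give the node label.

Farness (sum of distances to all others) for each node — A:14, B:16, C:15, D:14, E:12, F:16, G:14, H:17, I:14.
The smallest farness is 12, for E, so E has the highest closeness.

E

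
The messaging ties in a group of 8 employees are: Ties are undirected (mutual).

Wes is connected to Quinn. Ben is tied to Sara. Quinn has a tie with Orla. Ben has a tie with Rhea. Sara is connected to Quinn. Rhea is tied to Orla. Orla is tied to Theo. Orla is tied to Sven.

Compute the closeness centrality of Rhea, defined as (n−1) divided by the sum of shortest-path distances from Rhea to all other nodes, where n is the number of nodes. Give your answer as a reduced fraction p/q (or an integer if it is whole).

7/13

Distances from Rhea: Ben:1, Orla:1, Quinn:2, Sara:2, Sven:2, Theo:2, Wes:3. Sum = 13.
n = 8, so closeness = 7/13.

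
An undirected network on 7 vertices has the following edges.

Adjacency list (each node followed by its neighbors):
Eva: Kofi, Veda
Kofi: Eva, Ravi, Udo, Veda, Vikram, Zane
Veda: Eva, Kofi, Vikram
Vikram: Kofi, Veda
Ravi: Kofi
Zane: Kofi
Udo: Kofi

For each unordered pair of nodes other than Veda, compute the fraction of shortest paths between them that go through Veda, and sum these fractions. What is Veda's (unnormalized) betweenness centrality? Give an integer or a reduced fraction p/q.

1/2

Pairs whose geodesics pass through Veda — Vikram–Eva: 1/2.
All other pairs contribute 0.
Summing the contributions gives betweenness(Veda) = 1/2.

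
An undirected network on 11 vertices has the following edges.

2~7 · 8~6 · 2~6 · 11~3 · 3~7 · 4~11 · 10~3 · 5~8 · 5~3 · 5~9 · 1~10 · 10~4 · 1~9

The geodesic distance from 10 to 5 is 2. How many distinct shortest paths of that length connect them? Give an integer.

The shortest distance is 2, and the only length-2 path is 10–3–5. So there is exactly 1 shortest path.

1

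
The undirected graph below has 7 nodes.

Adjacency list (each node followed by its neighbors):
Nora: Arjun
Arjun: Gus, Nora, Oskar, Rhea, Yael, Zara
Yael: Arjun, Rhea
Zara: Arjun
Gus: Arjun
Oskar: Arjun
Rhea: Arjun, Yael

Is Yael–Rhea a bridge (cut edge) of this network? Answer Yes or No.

No

Even without that edge, Yael still reaches Rhea via Yael – Arjun – Rhea, so the network stays connected. Not a bridge.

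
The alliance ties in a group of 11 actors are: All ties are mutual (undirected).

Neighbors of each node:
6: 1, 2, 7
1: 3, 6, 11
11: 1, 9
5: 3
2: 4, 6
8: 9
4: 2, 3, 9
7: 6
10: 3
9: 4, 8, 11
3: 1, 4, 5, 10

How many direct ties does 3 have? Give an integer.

4

3 is directly tied to 1, 4, 5, and 10. That is 4 neighbors, so the degree of 3 is 4.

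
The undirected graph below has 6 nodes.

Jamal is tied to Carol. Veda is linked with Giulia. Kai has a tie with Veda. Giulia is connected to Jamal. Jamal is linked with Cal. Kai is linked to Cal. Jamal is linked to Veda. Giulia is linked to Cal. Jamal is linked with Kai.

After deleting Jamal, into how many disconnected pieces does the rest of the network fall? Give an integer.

2

Without Jamal, the remaining ties split the others into: {Cal, Giulia, Kai, Veda}; {Carol}.
That's 2 separate components.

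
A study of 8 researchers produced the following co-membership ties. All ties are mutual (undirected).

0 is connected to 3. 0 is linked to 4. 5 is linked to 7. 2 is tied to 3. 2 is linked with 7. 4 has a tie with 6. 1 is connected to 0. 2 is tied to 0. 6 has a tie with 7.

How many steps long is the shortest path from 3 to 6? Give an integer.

3

One shortest route is 3 – 2 – 7 – 6, which uses 3 edges, and at distance 2 from 3 we only reach {1, 4, 7}, which does not include 6. So d(3,6) = 3.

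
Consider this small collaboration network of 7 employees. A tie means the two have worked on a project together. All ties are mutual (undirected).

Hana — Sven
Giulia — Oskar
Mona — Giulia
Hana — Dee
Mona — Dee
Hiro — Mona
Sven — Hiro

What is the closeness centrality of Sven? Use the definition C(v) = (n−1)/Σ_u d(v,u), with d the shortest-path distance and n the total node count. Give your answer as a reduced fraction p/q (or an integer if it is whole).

Distances from Sven: Dee:2, Giulia:3, Hana:1, Hiro:1, Mona:2, Oskar:4. Sum = 13.
n = 7, so closeness = 6/13.

6/13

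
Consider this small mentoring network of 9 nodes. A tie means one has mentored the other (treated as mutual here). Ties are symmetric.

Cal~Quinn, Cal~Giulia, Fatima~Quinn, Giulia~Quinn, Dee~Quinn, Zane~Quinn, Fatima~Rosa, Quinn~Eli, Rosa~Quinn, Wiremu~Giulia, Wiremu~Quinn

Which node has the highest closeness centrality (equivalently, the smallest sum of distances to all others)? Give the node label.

Quinn

Farness (sum of distances to all others) for each node — Cal:14, Dee:15, Eli:15, Fatima:14, Giulia:13, Quinn:8, Rosa:14, Wiremu:14, Zane:15.
The smallest farness is 8, for Quinn, so Quinn has the highest closeness.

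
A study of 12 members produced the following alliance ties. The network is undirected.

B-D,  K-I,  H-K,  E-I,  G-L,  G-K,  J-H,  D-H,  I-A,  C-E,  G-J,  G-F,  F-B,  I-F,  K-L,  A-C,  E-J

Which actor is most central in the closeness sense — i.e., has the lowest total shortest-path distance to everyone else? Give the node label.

I

Farness (sum of distances to all others) for each node — A:27, B:27, C:30, D:28, E:22, F:21, G:21, H:22, I:19, J:21, K:20, L:26.
The smallest farness is 19, for I, so I has the highest closeness.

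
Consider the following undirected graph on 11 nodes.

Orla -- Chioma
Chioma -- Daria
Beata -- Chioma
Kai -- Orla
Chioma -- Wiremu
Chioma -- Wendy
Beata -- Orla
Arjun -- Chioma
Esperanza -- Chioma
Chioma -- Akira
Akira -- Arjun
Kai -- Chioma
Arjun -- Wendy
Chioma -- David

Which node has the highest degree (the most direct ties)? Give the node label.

Chioma

Degrees — Akira:2, Arjun:3, Beata:2, Chioma:10, Daria:1, David:1, Esperanza:1, Kai:2, Orla:3, Wendy:2, Wiremu:1.
The maximum is 10, attained only by Chioma.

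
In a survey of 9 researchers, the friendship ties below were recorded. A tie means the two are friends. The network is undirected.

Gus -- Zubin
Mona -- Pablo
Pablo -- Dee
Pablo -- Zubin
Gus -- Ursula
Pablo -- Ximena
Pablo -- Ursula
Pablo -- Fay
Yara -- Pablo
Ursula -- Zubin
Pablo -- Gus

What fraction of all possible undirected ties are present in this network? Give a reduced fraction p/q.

11/36

There are 11 edges and 9 nodes, so the maximum possible is C(9,2) = 36.
Density = 11/36.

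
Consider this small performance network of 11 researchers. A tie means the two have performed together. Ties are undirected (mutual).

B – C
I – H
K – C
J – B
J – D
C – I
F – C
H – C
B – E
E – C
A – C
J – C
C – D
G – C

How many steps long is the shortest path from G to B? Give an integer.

One shortest route is G – C – B, which uses 2 edges, and G and B are not directly tied, so nothing shorter exists. So d(G,B) = 2.

2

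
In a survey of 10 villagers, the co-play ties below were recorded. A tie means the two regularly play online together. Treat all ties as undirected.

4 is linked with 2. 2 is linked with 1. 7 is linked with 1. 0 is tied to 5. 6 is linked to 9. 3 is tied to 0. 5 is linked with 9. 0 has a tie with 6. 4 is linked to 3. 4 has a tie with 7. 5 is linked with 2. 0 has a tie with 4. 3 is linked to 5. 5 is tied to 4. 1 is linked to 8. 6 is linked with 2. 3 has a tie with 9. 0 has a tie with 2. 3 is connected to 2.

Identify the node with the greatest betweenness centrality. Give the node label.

2

Unnormalized betweenness of each node: 0:3/2, 1:53/6, 2:77/6, 3:7/3, 4:31/6, 5:7/3, 6:4/3, 7:1, 8:0, 9:2/3.
2 has the largest value, 77/6, making it the main broker — the node through which the most shortest paths run.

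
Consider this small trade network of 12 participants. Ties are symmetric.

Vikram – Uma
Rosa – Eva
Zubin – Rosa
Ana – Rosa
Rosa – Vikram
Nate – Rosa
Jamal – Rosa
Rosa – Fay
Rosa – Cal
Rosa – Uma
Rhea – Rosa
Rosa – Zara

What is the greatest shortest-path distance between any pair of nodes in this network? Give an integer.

Eccentricity of each node (its greatest distance to any other): Ana:2, Cal:2, Eva:2, Fay:2, Jamal:2, Nate:2, Rhea:2, Rosa:1, Uma:2, Vikram:2, Zara:2, Zubin:2.
The maximum eccentricity is 2, realized for instance by the pair Nate–Eva via Nate – Rosa – Eva. So the diameter is 2.

2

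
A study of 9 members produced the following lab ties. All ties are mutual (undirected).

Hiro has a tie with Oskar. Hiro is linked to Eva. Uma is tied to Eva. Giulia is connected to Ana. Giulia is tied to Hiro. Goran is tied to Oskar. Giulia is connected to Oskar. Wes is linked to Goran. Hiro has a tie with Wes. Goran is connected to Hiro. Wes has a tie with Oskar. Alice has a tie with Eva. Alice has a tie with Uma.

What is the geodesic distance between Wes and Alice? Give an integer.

One shortest route is Wes – Hiro – Eva – Alice, which uses 3 edges, and at distance 2 from Wes we only reach {Eva, Giulia}, which does not include Alice. So d(Wes,Alice) = 3.

3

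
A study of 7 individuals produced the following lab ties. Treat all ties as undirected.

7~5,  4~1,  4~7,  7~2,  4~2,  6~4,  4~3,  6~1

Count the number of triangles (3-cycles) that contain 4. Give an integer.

4's neighbors: 1, 2, 3, 6, and 7.
Neighbor pairs that are themselves tied: 4–1–6; 4–2–7. Each forms one triangle with 4, for 2 in total.

2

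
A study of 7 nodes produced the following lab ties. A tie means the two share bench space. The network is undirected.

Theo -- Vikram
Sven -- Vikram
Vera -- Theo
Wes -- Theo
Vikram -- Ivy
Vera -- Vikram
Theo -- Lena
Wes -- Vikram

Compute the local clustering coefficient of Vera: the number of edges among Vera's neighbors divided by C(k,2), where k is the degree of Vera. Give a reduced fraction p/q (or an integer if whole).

Vera's neighbors: Theo and Vikram (k = 2).
Possible neighbor pairs: C(2,2) = 1. Edges among them: Theo–Vikram → e = 1.
Clustering(Vera) = 1/1.

1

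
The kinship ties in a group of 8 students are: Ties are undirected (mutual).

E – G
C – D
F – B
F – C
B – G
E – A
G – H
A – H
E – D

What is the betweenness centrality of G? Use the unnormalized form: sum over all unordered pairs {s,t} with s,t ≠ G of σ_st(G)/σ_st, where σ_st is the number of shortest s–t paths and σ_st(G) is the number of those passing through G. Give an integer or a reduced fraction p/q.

22/3

Pairs whose geodesics pass through G — D–B: 1/2; D–H: 1/2; C–H: 2/3; F–H: 1; F–A: 2/3; F–E: 1/2; B–H: 1; B–A: 2/2; B–E: 1; H–E: 1/2.
All other pairs contribute 0.
Summing the contributions gives betweenness(G) = 22/3.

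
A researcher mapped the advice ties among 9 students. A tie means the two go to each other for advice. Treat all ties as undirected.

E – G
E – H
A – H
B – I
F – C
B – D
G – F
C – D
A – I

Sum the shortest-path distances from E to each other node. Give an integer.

Distances from E: A:2, B:4, C:3, D:4, F:2, G:1, H:1, I:3.
Sum = 2 + 4 + 3 + 4 + 2 + 1 + 1 + 3 = 20.

20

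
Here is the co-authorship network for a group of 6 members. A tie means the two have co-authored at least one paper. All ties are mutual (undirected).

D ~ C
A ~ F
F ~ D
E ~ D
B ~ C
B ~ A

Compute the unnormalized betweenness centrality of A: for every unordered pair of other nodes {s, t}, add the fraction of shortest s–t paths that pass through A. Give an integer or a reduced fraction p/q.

Pairs whose geodesics pass through A — B–F: 1.
All other pairs contribute 0.
Summing the contributions gives betweenness(A) = 1.

1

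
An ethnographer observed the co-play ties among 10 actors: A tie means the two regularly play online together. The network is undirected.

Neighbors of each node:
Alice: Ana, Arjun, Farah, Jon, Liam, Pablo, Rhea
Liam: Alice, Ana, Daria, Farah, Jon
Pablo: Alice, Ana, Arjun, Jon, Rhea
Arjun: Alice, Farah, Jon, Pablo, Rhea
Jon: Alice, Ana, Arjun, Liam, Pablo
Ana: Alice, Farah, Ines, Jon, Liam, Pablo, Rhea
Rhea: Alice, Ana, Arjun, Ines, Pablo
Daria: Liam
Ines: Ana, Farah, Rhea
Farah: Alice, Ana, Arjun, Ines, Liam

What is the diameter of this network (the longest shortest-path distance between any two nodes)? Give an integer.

Eccentricity of each node (its greatest distance to any other): Alice:2, Ana:2, Arjun:3, Daria:3, Farah:2, Ines:3, Jon:2, Liam:2, Pablo:3, Rhea:3.
The maximum eccentricity is 3, realized for instance by the pair Arjun–Daria via Arjun – Farah – Liam – Daria. So the diameter is 3.

3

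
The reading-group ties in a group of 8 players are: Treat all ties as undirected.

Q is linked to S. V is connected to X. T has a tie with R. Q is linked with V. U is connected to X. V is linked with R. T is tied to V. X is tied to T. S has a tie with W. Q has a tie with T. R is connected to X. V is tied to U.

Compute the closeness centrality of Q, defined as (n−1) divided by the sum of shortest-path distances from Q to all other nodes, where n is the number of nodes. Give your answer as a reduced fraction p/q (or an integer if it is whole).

Distances from Q: R:2, S:1, T:1, U:2, V:1, W:2, X:2. Sum = 11.
n = 8, so closeness = 7/11.

7/11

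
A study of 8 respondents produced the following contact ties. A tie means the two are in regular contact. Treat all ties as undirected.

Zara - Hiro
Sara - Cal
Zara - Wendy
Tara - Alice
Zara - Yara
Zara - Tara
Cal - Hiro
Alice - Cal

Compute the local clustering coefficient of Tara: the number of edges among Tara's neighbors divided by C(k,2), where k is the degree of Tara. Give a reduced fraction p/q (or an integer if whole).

Tara's neighbors: Alice and Zara (k = 2).
Possible neighbor pairs: C(2,2) = 1. Edges among them: none → e = 0.
Clustering(Tara) = 0/1.

0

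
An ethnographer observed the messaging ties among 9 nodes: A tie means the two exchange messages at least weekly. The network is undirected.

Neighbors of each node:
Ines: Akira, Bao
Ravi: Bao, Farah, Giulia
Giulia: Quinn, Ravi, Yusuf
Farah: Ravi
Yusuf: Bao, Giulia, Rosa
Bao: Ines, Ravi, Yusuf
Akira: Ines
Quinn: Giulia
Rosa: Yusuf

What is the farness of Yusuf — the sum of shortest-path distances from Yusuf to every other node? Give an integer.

Distances from Yusuf: Akira:3, Bao:1, Farah:3, Giulia:1, Ines:2, Quinn:2, Ravi:2, Rosa:1.
Sum = 3 + 1 + 3 + 1 + 2 + 2 + 2 + 1 = 15.

15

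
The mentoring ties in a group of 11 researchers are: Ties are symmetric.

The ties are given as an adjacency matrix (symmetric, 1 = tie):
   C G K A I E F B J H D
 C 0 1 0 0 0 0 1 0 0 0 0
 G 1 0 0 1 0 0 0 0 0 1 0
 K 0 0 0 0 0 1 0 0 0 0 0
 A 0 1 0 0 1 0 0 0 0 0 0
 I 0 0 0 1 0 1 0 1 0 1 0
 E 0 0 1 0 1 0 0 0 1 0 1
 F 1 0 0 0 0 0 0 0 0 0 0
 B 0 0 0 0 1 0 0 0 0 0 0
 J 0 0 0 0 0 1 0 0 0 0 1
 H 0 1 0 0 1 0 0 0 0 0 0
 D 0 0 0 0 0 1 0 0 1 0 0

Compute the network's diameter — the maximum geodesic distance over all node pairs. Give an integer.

6

Eccentricity of each node (its greatest distance to any other): A:3, B:5, C:5, D:6, E:5, F:6, G:4, H:3, I:4, J:6, K:6.
The maximum eccentricity is 6, realized for instance by the pair K–F via K – E – I – H – G – C – F. So the diameter is 6.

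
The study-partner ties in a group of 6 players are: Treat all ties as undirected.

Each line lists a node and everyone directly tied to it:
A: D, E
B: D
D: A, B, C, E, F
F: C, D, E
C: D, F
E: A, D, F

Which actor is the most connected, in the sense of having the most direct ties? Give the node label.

D

Degrees — A:2, B:1, C:2, D:5, E:3, F:3.
The maximum is 5, attained only by D.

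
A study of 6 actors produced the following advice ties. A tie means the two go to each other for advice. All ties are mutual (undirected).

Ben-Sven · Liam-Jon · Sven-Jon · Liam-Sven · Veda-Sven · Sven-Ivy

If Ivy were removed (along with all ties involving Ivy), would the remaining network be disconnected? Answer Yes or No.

Even without Ivy, every remaining node can still reach every other (the residual graph is connected), so Ivy is not a cut vertex.

No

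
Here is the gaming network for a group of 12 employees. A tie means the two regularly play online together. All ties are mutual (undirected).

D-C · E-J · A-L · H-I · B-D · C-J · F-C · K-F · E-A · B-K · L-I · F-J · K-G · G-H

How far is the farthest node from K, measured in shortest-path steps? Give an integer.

4

Distances from K: A:4, B:1, C:2, D:2, E:3, F:1, G:1, H:2, I:3, J:2, L:4.
The largest is 4 (to L and A), so the eccentricity of K is 4.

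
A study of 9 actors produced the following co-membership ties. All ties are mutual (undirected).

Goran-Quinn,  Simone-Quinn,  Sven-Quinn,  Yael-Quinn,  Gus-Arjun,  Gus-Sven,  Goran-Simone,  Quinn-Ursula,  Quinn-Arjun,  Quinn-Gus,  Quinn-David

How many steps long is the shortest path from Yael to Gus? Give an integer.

One shortest route is Yael – Quinn – Gus, which uses 2 edges, and Yael and Gus are not directly tied, so nothing shorter exists. So d(Yael,Gus) = 2.

2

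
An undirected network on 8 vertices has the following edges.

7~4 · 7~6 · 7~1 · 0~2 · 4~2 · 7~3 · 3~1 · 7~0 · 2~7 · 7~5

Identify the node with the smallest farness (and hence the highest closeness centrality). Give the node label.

Farness (sum of distances to all others) for each node — 0:12, 1:12, 2:11, 3:12, 4:12, 5:13, 6:13, 7:7.
The smallest farness is 7, for 7, so 7 has the highest closeness.

7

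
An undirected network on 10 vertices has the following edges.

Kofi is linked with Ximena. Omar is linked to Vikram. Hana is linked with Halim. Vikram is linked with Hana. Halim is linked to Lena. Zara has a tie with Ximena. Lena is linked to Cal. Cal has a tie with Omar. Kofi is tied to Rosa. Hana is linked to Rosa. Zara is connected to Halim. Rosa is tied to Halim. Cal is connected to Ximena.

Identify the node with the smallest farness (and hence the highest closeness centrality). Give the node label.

Halim

Farness (sum of distances to all others) for each node — Cal:17, Halim:15, Hana:17, Kofi:19, Lena:18, Omar:20, Rosa:17, Vikram:20, Ximena:17, Zara:18.
The smallest farness is 15, for Halim, so Halim has the highest closeness.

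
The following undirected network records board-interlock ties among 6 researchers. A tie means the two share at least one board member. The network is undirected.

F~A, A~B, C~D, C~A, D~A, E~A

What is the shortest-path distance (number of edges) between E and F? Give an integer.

2

One shortest route is E – A – F, which uses 2 edges, and E and F are not directly tied, so nothing shorter exists. So d(E,F) = 2.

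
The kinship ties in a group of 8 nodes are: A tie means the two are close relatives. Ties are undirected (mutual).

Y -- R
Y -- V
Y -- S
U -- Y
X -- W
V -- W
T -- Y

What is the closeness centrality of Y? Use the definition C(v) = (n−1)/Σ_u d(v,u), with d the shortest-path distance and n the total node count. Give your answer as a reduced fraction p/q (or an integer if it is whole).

7/10

Distances from Y: R:1, S:1, T:1, U:1, V:1, W:2, X:3. Sum = 10.
n = 8, so closeness = 7/10.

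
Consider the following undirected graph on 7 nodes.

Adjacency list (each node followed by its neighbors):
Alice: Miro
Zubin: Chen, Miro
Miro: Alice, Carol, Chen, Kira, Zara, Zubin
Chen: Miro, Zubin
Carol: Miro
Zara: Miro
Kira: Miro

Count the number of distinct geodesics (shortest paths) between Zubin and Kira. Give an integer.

1

The shortest distance is 2, and the only length-2 path is Zubin–Miro–Kira. So there is exactly 1 shortest path.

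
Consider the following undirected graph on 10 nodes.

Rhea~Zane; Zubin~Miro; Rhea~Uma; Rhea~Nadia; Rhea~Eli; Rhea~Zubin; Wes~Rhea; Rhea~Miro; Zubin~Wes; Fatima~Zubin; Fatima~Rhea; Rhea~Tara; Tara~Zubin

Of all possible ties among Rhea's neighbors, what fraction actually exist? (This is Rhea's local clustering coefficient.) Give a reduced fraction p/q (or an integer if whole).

1/9

Rhea's neighbors: Eli, Fatima, Miro, Nadia, Tara, Uma, Wes, Zane, and Zubin (k = 9).
Possible neighbor pairs: C(9,2) = 36. Edges among them: Fatima–Zubin, Miro–Zubin, Tara–Zubin, Wes–Zubin → e = 4.
Clustering(Rhea) = 4/36 = 1/9.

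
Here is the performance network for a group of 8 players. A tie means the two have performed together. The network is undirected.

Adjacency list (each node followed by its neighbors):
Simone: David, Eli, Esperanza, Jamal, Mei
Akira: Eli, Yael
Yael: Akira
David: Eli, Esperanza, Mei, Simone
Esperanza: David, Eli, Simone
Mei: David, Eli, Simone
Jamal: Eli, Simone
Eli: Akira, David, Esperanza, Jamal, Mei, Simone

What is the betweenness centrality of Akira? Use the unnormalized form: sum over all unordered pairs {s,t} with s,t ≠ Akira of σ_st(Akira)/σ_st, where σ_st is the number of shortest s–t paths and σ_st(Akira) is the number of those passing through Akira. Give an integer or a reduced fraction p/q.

Pairs whose geodesics pass through Akira — David–Yael: 1; Jamal–Yael: 1; Eli–Yael: 1; Mei–Yael: 1; Esperanza–Yael: 1; Simone–Yael: 1.
All other pairs contribute 0.
Summing the contributions gives betweenness(Akira) = 6.

6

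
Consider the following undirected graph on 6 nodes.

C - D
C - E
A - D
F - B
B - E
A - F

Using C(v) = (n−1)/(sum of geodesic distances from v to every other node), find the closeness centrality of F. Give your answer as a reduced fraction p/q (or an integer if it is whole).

Distances from F: A:1, B:1, C:3, D:2, E:2. Sum = 9.
n = 6, so closeness = 5/9.

5/9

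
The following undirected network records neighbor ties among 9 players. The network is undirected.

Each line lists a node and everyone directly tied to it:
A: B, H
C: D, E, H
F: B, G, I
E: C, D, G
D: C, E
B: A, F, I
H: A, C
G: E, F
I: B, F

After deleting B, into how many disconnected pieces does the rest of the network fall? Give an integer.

B's neighbors (A, F, and I) remain reachable from one another through other ties, so the rest of the network stays in one piece.

1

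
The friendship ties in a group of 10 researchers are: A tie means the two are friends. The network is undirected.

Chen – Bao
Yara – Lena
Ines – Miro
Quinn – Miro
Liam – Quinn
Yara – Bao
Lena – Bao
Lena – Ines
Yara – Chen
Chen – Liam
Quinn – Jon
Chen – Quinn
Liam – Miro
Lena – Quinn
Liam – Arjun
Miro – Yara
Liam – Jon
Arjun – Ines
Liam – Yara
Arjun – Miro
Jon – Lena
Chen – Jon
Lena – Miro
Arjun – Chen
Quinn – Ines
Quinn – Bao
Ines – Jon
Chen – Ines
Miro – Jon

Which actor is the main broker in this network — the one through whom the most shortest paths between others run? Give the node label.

Unnormalized betweenness of each node: Arjun:11/30, Bao:2/5, Chen:229/60, Ines:41/30, Jon:49/60, Lena:107/60, Liam:29/20, Miro:77/30, Quinn:43/20, Yara:77/60.
Chen has the largest value, 229/60, making it the main broker — the node through which the most shortest paths run.

Chen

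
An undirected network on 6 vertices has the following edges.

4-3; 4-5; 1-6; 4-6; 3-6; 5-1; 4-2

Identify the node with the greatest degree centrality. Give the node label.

Degrees — 1:2, 2:1, 3:2, 4:4, 5:2, 6:3.
The maximum is 4, attained only by 4.

4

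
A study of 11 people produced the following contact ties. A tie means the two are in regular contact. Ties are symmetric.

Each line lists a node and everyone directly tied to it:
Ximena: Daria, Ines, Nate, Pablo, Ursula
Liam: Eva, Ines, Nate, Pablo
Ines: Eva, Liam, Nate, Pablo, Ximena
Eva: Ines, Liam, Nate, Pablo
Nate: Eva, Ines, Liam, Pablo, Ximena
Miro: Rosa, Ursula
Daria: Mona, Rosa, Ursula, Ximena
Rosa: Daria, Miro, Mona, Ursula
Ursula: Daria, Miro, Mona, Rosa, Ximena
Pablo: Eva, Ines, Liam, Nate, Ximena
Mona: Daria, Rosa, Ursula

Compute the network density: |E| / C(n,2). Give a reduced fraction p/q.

There are 23 edges and 11 nodes, so the maximum possible is C(11,2) = 55.
Density = 23/55.

23/55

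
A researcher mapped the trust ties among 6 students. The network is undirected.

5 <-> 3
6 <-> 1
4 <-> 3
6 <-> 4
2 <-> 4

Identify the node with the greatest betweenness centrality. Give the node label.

4

Unnormalized betweenness of each node: 1:0, 2:0, 3:4, 4:8, 5:0, 6:4.
4 has the largest value, 8, making it the main broker — the node through which the most shortest paths run.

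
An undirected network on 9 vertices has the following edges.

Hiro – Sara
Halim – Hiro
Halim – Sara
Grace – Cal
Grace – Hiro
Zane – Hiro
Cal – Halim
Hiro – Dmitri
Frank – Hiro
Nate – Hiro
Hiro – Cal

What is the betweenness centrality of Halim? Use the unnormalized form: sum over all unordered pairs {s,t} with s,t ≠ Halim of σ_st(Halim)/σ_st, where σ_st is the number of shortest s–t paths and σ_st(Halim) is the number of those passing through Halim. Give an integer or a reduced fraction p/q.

1/2

Pairs whose geodesics pass through Halim — Cal–Sara: 1/2.
All other pairs contribute 0.
Summing the contributions gives betweenness(Halim) = 1/2.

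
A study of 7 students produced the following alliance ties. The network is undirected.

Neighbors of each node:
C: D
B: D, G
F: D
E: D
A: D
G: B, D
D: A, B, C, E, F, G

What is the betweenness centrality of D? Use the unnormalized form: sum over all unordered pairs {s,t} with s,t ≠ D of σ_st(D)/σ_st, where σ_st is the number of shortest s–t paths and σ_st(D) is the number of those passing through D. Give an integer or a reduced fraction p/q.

Pairs whose geodesics pass through D — C–G: 1; C–F: 1; C–B: 1; C–A: 1; C–E: 1; G–F: 1; G–A: 1; G–E: 1; F–B: 1; F–A: 1; F–E: 1; B–A: 1; B–E: 1; A–E: 1.
All other pairs contribute 0.
Summing the contributions gives betweenness(D) = 14.

14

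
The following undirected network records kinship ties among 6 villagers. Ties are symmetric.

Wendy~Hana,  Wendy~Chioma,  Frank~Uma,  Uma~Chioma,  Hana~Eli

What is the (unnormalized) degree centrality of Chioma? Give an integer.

2

Chioma is directly tied to Uma and Wendy. That is 2 neighbors, so the degree of Chioma is 2.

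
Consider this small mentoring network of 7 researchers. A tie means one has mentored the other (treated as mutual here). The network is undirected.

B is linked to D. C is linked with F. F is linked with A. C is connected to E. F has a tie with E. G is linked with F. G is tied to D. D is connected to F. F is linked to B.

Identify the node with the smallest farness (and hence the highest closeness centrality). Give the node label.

Farness (sum of distances to all others) for each node — A:11, B:10, C:10, D:9, E:10, F:6, G:10.
The smallest farness is 6, for F, so F has the highest closeness.

F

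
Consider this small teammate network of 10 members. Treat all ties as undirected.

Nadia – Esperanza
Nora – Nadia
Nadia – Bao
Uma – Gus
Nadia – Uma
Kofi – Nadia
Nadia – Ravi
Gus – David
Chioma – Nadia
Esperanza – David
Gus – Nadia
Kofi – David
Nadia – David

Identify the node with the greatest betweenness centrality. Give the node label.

Nadia

Unnormalized betweenness of each node: Bao:0, Chioma:0, David:3/2, Esperanza:0, Gus:1/2, Kofi:0, Nadia:30, Nora:0, Ravi:0, Uma:0.
Nadia has the largest value, 30, making it the main broker — the node through which the most shortest paths run.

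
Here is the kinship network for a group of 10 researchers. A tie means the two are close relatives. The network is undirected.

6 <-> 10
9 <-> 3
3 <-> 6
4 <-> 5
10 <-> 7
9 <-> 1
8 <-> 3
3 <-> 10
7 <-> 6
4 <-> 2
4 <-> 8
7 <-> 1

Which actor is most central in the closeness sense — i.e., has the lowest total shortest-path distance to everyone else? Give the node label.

Farness (sum of distances to all others) for each node — 1:25, 2:30, 3:16, 4:22, 5:30, 6:20, 7:24, 8:18, 9:21, 10:20.
The smallest farness is 16, for 3, so 3 has the highest closeness.

3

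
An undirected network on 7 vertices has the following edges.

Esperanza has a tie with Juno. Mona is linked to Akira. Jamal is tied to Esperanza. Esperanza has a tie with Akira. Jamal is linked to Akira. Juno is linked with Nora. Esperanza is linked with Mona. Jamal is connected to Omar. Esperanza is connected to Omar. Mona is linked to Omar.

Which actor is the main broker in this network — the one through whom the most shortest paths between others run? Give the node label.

Esperanza

Unnormalized betweenness of each node: Akira:1/3, Esperanza:26/3, Jamal:1/3, Juno:5, Mona:1/3, Nora:0, Omar:1/3.
Esperanza has the largest value, 26/3, making it the main broker — the node through which the most shortest paths run.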